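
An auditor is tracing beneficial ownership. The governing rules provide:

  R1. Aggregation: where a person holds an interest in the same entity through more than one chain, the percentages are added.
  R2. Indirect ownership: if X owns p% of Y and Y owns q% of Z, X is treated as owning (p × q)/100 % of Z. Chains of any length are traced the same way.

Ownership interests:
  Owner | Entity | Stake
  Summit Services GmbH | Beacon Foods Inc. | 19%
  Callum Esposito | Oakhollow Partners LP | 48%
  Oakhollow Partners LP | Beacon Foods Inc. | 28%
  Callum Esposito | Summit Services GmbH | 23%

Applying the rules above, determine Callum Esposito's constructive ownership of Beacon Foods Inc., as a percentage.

17.81%

Chain via Oakhollow Partners LP (R2): 48% × 28% = 13.44% of Beacon Foods Inc.
Chain via Summit Services GmbH (R2): 23% × 19% = 4.37% of Beacon Foods Inc.
Aggregating (R1): 13.44% + 4.37% = 17.81%.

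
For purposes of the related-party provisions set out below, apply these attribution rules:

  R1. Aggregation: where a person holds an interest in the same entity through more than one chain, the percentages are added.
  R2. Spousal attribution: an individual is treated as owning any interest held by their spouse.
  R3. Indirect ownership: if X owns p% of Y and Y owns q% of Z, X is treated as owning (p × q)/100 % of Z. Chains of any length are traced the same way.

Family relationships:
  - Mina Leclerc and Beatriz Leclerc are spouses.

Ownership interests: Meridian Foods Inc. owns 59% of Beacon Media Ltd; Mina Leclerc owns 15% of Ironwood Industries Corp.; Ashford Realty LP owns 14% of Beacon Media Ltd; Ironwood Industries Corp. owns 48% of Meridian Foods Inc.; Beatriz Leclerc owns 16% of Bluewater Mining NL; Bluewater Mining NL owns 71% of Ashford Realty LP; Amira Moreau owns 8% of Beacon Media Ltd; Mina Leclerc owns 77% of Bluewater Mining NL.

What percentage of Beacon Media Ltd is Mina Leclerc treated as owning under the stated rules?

By spousal attribution (R2), Mina Leclerc is treated as also owning Beatriz Leclerc's interest in Bluewater Mining NL, giving 77% + 16% = 93%.
Chain via Bluewater Mining NL → Ashford Realty LP (R3): 93% × 71% × 14% = 9.2442% of Beacon Media Ltd.
Chain via Ironwood Industries Corp. → Meridian Foods Inc. (R3): 15% × 48% × 59% = 4.248% of Beacon Media Ltd.
Aggregating (R1): 9.2442% + 4.248% = 13.4922%.

13.4922%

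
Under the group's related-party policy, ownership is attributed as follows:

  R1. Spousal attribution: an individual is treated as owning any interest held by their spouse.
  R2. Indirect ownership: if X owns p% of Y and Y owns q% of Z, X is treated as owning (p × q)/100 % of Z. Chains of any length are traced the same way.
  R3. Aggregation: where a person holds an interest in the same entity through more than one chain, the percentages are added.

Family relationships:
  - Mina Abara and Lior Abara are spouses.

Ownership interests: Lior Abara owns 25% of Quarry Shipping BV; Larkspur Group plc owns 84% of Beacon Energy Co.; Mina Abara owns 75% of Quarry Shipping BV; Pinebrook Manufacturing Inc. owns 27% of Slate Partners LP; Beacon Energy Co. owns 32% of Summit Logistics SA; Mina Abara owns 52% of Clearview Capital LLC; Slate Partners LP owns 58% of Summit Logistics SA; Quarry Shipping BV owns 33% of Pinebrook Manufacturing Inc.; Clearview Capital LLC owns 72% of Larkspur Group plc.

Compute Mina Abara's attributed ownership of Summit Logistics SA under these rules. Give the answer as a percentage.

By spousal attribution (R1), Mina Abara is treated as also owning Lior Abara's interest in Quarry Shipping BV, giving 75% + 25% = 100%.
Chain via Clearview Capital LLC → Larkspur Group plc → Beacon Energy Co. (R2): 52% × 72% × 84% × 32% = 10.063872% of Summit Logistics SA.
Chain via Quarry Shipping BV → Pinebrook Manufacturing Inc. → Slate Partners LP (R2): 100% × 33% × 27% × 58% = 5.1678% of Summit Logistics SA.
Aggregating (R3): 10.063872% + 5.1678% = 15.231672%.

15.231672%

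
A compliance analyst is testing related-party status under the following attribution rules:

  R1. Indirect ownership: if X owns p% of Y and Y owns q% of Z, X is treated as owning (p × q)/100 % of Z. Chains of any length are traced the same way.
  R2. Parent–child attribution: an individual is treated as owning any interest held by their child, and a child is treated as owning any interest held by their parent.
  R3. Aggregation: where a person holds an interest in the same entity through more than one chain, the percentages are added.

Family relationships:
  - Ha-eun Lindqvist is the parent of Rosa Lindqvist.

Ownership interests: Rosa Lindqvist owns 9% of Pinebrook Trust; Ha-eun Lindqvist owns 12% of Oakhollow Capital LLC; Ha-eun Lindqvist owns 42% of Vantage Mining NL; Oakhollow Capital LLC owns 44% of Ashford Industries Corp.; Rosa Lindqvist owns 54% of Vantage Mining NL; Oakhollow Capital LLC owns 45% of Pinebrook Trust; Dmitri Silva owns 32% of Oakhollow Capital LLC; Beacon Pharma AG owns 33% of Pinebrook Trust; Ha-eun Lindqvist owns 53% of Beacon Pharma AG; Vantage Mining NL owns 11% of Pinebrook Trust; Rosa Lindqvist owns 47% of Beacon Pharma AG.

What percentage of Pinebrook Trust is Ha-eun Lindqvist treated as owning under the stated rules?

57.96%

By parent–child attribution (R2), Ha-eun Lindqvist is treated as also owning Rosa Lindqvist's interest in Beacon Pharma AG, giving 53% + 47% = 100%.
By parent–child attribution (R2), Ha-eun Lindqvist is treated as also owning Rosa Lindqvist's interest in Vantage Mining NL, giving 42% + 54% = 96%.
By parent–child attribution (R2), Ha-eun Lindqvist is treated as owning Rosa Lindqvist's 9% interest in Pinebrook Trust.
Chain via Oakhollow Capital LLC (R1): 12% × 45% = 5.4% of Pinebrook Trust.
Chain via Beacon Pharma AG (R1): 100% × 33% = 33% of Pinebrook Trust.
Chain via Vantage Mining NL (R1): 96% × 11% = 10.56% of Pinebrook Trust.
Direct interest in Pinebrook Trust: 9%.
Aggregating (R3): 5.4% + 33% + 10.56% + 9% = 57.96%.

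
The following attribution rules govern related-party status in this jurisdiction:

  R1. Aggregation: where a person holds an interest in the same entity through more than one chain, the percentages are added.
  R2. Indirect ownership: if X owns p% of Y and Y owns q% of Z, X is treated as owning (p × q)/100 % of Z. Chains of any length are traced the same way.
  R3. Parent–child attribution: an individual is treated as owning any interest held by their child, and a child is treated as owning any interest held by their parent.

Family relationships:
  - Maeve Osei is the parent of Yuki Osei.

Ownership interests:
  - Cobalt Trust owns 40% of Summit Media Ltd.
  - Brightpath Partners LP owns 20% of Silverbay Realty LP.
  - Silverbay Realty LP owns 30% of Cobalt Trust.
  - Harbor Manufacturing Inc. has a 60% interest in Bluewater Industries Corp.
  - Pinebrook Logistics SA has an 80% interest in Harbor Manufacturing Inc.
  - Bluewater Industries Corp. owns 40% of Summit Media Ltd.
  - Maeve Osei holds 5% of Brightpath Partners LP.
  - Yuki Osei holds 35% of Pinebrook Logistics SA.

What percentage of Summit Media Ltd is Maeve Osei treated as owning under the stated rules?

By parent–child attribution (R3), Maeve Osei is treated as owning Yuki Osei's 35% interest in Pinebrook Logistics SA.
Chain via Brightpath Partners LP → Silverbay Realty LP → Cobalt Trust (R2): 5% × 20% × 30% × 40% = 0.12% of Summit Media Ltd.
Chain via Pinebrook Logistics SA → Harbor Manufacturing Inc. → Bluewater Industries Corp. (R2): 35% × 80% × 60% × 40% = 6.72% of Summit Media Ltd.
Aggregating (R1): 0.12% + 6.72% = 6.84%.

6.84%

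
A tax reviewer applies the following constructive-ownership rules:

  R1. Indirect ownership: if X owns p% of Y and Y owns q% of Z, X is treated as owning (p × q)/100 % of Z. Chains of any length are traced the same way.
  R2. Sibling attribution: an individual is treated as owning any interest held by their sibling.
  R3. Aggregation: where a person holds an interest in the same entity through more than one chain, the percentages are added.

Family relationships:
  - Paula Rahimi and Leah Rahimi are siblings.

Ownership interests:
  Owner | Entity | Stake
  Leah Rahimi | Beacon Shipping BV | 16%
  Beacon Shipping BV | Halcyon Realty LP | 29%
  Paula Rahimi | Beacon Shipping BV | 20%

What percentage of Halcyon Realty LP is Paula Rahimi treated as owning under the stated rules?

10.44%

By sibling attribution (R2), Paula Rahimi is treated as also owning Leah Rahimi's interest in Beacon Shipping BV, giving 20% + 16% = 36%.
Chain via Beacon Shipping BV (R1): 36% × 29% = 10.44% of Halcyon Realty LP.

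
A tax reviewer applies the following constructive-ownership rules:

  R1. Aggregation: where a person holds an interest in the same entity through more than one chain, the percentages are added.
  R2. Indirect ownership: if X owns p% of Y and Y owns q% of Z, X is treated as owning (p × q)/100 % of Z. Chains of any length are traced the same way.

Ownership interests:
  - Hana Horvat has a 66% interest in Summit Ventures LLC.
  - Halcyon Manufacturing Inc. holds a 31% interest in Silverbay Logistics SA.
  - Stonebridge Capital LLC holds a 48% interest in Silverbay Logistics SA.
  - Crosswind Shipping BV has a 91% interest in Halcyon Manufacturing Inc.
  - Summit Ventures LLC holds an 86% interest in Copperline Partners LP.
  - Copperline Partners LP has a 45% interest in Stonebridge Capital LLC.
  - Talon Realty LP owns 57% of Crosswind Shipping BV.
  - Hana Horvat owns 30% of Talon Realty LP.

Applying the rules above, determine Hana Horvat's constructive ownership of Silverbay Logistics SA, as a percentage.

17.08407%

Chain via Summit Ventures LLC → Copperline Partners LP → Stonebridge Capital LLC (R2): 66% × 86% × 45% × 48% = 12.26016% of Silverbay Logistics SA.
Chain via Talon Realty LP → Crosswind Shipping BV → Halcyon Manufacturing Inc. (R2): 30% × 57% × 91% × 31% = 4.82391% of Silverbay Logistics SA.
Aggregating (R1): 12.26016% + 4.82391% = 17.08407%.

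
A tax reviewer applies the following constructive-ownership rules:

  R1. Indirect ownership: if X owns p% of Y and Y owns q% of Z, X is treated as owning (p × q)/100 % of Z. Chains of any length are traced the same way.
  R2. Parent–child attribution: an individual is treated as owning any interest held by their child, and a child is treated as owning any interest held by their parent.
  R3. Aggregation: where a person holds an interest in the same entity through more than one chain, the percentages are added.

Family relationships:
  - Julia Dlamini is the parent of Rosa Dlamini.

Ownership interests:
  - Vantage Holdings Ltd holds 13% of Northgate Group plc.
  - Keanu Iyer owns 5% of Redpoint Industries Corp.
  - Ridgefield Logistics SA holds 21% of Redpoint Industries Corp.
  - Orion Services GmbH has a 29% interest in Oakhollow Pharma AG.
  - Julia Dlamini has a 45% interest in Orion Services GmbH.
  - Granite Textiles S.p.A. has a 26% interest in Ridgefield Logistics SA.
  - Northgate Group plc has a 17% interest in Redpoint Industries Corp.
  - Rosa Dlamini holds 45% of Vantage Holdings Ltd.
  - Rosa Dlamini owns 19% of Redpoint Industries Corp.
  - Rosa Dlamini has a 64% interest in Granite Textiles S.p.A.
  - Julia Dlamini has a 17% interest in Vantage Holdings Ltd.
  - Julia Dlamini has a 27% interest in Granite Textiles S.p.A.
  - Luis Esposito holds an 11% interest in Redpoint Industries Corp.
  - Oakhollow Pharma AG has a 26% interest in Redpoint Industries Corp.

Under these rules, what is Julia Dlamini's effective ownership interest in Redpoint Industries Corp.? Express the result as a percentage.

By parent–child attribution (R2), Julia Dlamini is treated as also owning Rosa Dlamini's interest in Granite Textiles S.p.A, giving 27% + 64% = 91%.
By parent–child attribution (R2), Julia Dlamini is treated as also owning Rosa Dlamini's interest in Vantage Holdings Ltd, giving 17% + 45% = 62%.
By parent–child attribution (R2), Julia Dlamini is treated as owning Rosa Dlamini's 19% interest in Redpoint Industries Corp.
Chain via Orion Services GmbH → Oakhollow Pharma AG (R1): 45% × 29% × 26% = 3.393% of Redpoint Industries Corp.
Chain via Granite Textiles S.p.A. → Ridgefield Logistics SA (R1): 91% × 26% × 21% = 4.9686% of Redpoint Industries Corp.
Chain via Vantage Holdings Ltd → Northgate Group plc (R1): 62% × 13% × 17% = 1.3702% of Redpoint Industries Corp.
Direct interest in Redpoint Industries Corp: 19%.
Aggregating (R3): 3.393% + 4.9686% + 1.3702% + 19% = 28.7318%.

28.7318%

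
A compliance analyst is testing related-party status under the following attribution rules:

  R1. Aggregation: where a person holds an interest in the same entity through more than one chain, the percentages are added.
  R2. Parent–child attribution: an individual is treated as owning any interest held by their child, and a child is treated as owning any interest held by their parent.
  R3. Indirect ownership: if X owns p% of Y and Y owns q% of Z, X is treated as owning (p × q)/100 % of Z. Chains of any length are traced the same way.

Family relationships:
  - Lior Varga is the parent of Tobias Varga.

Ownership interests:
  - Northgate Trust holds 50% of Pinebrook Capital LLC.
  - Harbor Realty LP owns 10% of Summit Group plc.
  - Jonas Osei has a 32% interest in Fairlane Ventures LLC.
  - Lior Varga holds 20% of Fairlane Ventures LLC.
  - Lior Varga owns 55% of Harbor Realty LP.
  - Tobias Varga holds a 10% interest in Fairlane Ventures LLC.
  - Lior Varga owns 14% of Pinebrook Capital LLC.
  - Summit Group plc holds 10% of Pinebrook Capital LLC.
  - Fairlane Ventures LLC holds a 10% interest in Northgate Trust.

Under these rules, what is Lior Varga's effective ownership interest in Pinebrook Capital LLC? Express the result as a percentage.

By parent–child attribution (R2), Lior Varga is treated as also owning Tobias Varga's interest in Fairlane Ventures LLC, giving 20% + 10% = 30%.
Chain via Harbor Realty LP → Summit Group plc (R3): 55% × 10% × 10% = 0.55% of Pinebrook Capital LLC.
Chain via Fairlane Ventures LLC → Northgate Trust (R3): 30% × 10% × 50% = 1.5% of Pinebrook Capital LLC.
Direct interest in Pinebrook Capital LLC: 14%.
Aggregating (R1): 0.55% + 1.5% + 14% = 16.05%.

16.05%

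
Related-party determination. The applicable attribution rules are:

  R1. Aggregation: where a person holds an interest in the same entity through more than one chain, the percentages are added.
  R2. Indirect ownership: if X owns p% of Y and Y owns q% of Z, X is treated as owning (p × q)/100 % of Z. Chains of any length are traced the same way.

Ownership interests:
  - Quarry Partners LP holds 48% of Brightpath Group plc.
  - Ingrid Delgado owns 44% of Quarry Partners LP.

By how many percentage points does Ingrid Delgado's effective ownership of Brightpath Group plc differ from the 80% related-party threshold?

58.88

Chain via Quarry Partners LP (R2): 44% × 48% = 21.12% of Brightpath Group plc.
21.12% falls short of the 80% threshold by 58.88 percentage points.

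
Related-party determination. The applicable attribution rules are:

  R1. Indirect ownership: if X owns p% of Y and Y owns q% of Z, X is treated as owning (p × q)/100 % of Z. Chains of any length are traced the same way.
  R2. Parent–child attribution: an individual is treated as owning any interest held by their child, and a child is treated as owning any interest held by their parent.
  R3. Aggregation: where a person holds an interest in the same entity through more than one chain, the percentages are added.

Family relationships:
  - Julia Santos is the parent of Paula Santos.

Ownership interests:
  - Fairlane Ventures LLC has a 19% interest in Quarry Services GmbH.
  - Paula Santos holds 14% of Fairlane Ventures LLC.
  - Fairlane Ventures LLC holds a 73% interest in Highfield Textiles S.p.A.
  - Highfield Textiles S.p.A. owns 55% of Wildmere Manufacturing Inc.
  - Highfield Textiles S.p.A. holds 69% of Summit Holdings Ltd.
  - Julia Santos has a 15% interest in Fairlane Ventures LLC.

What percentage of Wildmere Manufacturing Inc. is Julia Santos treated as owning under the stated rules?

By parent–child attribution (R2), Julia Santos is treated as also owning Paula Santos's interest in Fairlane Ventures LLC, giving 15% + 14% = 29%.
Chain via Fairlane Ventures LLC → Highfield Textiles S.p.A. (R1): 29% × 73% × 55% = 11.6435% of Wildmere Manufacturing Inc.

11.6435%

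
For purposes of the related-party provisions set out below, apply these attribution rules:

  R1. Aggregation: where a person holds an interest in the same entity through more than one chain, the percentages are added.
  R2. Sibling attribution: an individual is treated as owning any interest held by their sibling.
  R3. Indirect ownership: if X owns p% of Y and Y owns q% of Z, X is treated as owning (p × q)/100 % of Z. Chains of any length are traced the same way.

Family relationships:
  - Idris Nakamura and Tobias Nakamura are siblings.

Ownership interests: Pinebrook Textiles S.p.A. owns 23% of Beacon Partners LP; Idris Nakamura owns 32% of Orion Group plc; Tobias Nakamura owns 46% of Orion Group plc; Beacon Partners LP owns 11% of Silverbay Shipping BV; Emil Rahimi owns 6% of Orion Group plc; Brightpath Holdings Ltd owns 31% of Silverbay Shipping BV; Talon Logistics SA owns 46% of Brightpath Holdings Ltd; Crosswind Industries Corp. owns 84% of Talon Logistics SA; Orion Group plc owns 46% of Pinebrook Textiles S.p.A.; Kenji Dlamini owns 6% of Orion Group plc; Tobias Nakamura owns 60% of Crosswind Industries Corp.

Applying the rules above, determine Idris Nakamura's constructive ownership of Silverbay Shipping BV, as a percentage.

8.094804%

By sibling attribution (R2), Idris Nakamura is treated as also owning Tobias Nakamura's interest in Orion Group plc, giving 32% + 46% = 78%.
By sibling attribution (R2), Idris Nakamura is treated as owning Tobias Nakamura's 60% interest in Crosswind Industries Corp.
Chain via Orion Group plc → Pinebrook Textiles S.p.A. → Beacon Partners LP (R3): 78% × 46% × 23% × 11% = 0.907764% of Silverbay Shipping BV.
Chain via Crosswind Industries Corp. → Talon Logistics SA → Brightpath Holdings Ltd (R3): 60% × 84% × 46% × 31% = 7.18704% of Silverbay Shipping BV.
Aggregating (R1): 0.907764% + 7.18704% = 8.094804%.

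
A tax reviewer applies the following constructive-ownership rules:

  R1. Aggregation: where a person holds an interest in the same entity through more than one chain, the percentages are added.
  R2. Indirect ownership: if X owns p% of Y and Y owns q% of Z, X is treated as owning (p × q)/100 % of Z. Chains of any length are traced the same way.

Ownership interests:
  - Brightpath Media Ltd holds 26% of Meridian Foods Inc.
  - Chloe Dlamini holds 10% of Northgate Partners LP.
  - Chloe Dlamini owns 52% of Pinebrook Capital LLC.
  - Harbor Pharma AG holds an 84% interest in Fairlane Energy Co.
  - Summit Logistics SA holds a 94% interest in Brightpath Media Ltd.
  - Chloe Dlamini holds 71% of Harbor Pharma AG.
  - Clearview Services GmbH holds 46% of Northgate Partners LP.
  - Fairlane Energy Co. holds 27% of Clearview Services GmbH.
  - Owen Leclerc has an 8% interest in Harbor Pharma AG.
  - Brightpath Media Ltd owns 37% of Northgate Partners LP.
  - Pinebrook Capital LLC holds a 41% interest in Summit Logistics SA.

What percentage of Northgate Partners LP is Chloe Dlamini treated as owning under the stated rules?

24.822384%

Chain via Harbor Pharma AG → Fairlane Energy Co. → Clearview Services GmbH (R2): 71% × 84% × 27% × 46% = 7.407288% of Northgate Partners LP.
Chain via Pinebrook Capital LLC → Summit Logistics SA → Brightpath Media Ltd (R2): 52% × 41% × 94% × 37% = 7.415096% of Northgate Partners LP.
Direct interest in Northgate Partners LP: 10%.
Aggregating (R1): 7.407288% + 7.415096% + 10% = 24.822384%.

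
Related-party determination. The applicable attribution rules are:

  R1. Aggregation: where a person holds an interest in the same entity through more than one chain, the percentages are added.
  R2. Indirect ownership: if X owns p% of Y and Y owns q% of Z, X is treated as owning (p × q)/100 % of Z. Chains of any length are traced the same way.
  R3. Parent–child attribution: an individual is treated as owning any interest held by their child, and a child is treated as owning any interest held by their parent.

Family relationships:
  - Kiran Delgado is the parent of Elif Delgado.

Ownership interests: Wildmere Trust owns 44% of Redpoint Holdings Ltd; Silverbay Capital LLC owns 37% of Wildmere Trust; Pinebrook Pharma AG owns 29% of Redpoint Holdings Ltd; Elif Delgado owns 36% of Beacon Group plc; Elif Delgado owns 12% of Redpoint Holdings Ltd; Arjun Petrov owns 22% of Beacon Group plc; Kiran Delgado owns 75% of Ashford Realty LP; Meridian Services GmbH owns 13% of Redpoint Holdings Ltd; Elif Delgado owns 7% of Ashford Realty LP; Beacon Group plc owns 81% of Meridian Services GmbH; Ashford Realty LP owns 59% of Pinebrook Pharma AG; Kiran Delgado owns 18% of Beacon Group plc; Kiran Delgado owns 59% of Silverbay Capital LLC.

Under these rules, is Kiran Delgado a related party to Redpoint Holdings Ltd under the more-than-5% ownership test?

By parent–child attribution (R3), Kiran Delgado is treated as also owning Elif Delgado's interest in Beacon Group plc, giving 18% + 36% = 54%.
By parent–child attribution (R3), Kiran Delgado is treated as also owning Elif Delgado's interest in Ashford Realty LP, giving 75% + 7% = 82%.
By parent–child attribution (R3), Kiran Delgado is treated as owning Elif Delgado's 12% interest in Redpoint Holdings Ltd.
Chain via Beacon Group plc → Meridian Services GmbH (R2): 54% × 81% × 13% = 5.6862% of Redpoint Holdings Ltd.
Chain via Ashford Realty LP → Pinebrook Pharma AG (R2): 82% × 59% × 29% = 14.0302% of Redpoint Holdings Ltd.
Chain via Silverbay Capital LLC → Wildmere Trust (R2): 59% × 37% × 44% = 9.6052% of Redpoint Holdings Ltd.
Direct interest in Redpoint Holdings Ltd: 12%.
Aggregating (R1): 5.6862% + 14.0302% + 9.6052% + 12% = 41.3216%.
41.3216% exceeds the 5% threshold, so Kiran is a related party to Redpoint Holdings Ltd.

Yes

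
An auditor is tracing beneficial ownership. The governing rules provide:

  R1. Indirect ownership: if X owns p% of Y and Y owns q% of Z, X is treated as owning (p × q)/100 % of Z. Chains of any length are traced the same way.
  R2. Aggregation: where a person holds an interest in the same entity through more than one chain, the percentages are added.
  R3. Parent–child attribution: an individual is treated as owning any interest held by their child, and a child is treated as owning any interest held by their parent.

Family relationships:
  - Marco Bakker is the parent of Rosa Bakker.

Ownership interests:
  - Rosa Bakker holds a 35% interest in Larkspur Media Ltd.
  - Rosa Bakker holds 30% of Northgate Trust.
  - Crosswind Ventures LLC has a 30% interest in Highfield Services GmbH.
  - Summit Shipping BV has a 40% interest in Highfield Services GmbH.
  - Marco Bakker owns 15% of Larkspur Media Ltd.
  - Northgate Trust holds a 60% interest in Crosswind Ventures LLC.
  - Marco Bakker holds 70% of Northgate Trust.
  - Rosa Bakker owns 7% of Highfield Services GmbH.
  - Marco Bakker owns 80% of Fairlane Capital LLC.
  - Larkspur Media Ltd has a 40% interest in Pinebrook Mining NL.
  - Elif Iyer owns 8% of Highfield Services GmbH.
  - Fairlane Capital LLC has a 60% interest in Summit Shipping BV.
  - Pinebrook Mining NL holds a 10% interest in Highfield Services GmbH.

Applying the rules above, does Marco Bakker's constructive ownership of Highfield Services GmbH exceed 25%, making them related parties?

By parent–child attribution (R3), Marco Bakker is treated as also owning Rosa Bakker's interest in Northgate Trust, giving 70% + 30% = 100%.
By parent–child attribution (R3), Marco Bakker is treated as also owning Rosa Bakker's interest in Larkspur Media Ltd, giving 15% + 35% = 50%.
By parent–child attribution (R3), Marco Bakker is treated as owning Rosa Bakker's 7% interest in Highfield Services GmbH.
Chain via Fairlane Capital LLC → Summit Shipping BV (R1): 80% × 60% × 40% = 19.2% of Highfield Services GmbH.
Chain via Northgate Trust → Crosswind Ventures LLC (R1): 100% × 60% × 30% = 18% of Highfield Services GmbH.
Chain via Larkspur Media Ltd → Pinebrook Mining NL (R1): 50% × 40% × 10% = 2% of Highfield Services GmbH.
Direct interest in Highfield Services GmbH: 7%.
Aggregating (R2): 19.2% + 18% + 2% + 7% = 46.2%.
46.2% exceeds the 25% threshold, so Marco is a related party to Highfield Services GmbH.

Yes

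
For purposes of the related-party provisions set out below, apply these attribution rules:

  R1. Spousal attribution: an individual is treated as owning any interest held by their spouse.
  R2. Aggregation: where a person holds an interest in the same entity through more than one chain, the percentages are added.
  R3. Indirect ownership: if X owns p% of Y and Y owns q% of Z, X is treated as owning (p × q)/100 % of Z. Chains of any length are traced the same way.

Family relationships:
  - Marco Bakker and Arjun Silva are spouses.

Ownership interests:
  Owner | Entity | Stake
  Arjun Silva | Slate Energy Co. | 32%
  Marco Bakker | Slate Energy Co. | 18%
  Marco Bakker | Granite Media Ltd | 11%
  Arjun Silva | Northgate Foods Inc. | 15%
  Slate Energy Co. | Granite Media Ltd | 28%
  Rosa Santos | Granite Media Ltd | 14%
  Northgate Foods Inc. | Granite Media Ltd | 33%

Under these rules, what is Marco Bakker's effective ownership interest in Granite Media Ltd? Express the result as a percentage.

By spousal attribution (R1), Marco Bakker is treated as also owning Arjun Silva's interest in Slate Energy Co, giving 18% + 32% = 50%.
By spousal attribution (R1), Marco Bakker is treated as owning Arjun Silva's 15% interest in Northgate Foods Inc.
Chain via Slate Energy Co. (R3): 50% × 28% = 14% of Granite Media Ltd.
Direct interest in Granite Media Ltd: 11%.
Chain via Northgate Foods Inc. (R3): 15% × 33% = 4.95% of Granite Media Ltd.
Aggregating (R2): 14% + 11% + 4.95% = 29.95%.

29.95%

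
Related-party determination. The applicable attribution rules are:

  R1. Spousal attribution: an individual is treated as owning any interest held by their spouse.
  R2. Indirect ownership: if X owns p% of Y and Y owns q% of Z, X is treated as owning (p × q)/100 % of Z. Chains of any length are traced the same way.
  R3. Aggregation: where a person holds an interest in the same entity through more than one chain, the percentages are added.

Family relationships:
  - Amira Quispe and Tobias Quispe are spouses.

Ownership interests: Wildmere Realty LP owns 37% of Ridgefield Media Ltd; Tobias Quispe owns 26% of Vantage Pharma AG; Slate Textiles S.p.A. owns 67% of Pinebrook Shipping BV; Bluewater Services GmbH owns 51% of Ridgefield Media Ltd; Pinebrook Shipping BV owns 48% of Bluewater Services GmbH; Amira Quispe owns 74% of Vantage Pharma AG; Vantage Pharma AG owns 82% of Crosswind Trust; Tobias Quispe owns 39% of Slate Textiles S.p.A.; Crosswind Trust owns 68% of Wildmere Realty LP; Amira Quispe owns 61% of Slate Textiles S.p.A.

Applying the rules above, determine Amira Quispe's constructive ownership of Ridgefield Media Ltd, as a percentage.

37.0328%

By spousal attribution (R1), Amira Quispe is treated as also owning Tobias Quispe's interest in Slate Textiles S.p.A, giving 61% + 39% = 100%.
By spousal attribution (R1), Amira Quispe is treated as also owning Tobias Quispe's interest in Vantage Pharma AG, giving 74% + 26% = 100%.
Chain via Slate Textiles S.p.A. → Pinebrook Shipping BV → Bluewater Services GmbH (R2): 100% × 67% × 48% × 51% = 16.4016% of Ridgefield Media Ltd.
Chain via Vantage Pharma AG → Crosswind Trust → Wildmere Realty LP (R2): 100% × 82% × 68% × 37% = 20.6312% of Ridgefield Media Ltd.
Aggregating (R3): 16.4016% + 20.6312% = 37.0328%.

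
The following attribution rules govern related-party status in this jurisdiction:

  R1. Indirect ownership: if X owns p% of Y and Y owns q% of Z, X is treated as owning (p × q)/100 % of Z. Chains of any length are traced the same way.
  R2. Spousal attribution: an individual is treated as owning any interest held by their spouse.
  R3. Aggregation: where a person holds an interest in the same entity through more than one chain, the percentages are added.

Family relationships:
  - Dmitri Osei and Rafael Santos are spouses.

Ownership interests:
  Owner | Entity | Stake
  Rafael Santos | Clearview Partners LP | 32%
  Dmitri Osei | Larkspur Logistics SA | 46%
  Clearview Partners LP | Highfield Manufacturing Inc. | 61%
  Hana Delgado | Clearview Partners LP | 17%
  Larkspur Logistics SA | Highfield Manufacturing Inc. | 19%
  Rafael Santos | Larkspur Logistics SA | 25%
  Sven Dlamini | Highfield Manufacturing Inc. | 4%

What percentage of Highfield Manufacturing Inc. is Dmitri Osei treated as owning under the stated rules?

33.01%

By spousal attribution (R2), Dmitri Osei is treated as also owning Rafael Santos's interest in Larkspur Logistics SA, giving 46% + 25% = 71%.
By spousal attribution (R2), Dmitri Osei is treated as owning Rafael Santos's 32% interest in Clearview Partners LP.
Chain via Larkspur Logistics SA (R1): 71% × 19% = 13.49% of Highfield Manufacturing Inc.
Chain via Clearview Partners LP (R1): 32% × 61% = 19.52% of Highfield Manufacturing Inc.
Aggregating (R3): 13.49% + 19.52% = 33.01%.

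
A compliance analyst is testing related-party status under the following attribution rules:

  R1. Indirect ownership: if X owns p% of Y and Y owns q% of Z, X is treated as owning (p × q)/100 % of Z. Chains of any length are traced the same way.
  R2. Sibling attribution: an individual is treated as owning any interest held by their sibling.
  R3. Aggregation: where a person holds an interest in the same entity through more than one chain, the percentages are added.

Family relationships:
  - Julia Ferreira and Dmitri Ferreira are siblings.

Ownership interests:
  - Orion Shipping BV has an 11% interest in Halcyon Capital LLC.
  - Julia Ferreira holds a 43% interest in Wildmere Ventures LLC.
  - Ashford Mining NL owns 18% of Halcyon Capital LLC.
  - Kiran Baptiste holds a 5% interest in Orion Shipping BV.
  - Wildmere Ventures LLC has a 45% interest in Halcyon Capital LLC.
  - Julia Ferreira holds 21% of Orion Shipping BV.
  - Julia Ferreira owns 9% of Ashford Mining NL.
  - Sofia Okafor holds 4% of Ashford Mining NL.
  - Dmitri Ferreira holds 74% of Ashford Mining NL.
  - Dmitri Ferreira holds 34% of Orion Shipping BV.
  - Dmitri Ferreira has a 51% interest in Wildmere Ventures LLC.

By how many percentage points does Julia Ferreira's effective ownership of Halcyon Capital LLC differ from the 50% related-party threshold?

13.29

By sibling attribution (R2), Julia Ferreira is treated as also owning Dmitri Ferreira's interest in Orion Shipping BV, giving 21% + 34% = 55%.
By sibling attribution (R2), Julia Ferreira is treated as also owning Dmitri Ferreira's interest in Ashford Mining NL, giving 9% + 74% = 83%.
By sibling attribution (R2), Julia Ferreira is treated as also owning Dmitri Ferreira's interest in Wildmere Ventures LLC, giving 43% + 51% = 94%.
Chain via Orion Shipping BV (R1): 55% × 11% = 6.05% of Halcyon Capital LLC.
Chain via Ashford Mining NL (R1): 83% × 18% = 14.94% of Halcyon Capital LLC.
Chain via Wildmere Ventures LLC (R1): 94% × 45% = 42.3% of Halcyon Capital LLC.
Aggregating (R3): 6.05% + 14.94% + 42.3% = 63.29%.
63.29% exceeds the 50% threshold by 13.29 percentage points.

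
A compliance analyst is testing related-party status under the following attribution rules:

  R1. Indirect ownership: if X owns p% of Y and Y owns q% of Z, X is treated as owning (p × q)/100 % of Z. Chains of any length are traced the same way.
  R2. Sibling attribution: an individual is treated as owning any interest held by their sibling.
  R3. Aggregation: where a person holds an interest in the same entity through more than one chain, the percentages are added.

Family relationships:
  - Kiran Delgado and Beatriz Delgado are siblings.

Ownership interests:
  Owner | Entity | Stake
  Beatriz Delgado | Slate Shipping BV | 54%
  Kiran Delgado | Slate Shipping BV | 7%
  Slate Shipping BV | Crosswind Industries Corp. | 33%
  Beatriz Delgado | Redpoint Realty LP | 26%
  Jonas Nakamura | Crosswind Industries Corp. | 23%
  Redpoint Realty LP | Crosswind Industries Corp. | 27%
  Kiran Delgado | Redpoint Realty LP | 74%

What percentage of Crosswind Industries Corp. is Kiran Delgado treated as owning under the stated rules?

By sibling attribution (R2), Kiran Delgado is treated as also owning Beatriz Delgado's interest in Redpoint Realty LP, giving 74% + 26% = 100%.
By sibling attribution (R2), Kiran Delgado is treated as also owning Beatriz Delgado's interest in Slate Shipping BV, giving 7% + 54% = 61%.
Chain via Redpoint Realty LP (R1): 100% × 27% = 27% of Crosswind Industries Corp.
Chain via Slate Shipping BV (R1): 61% × 33% = 20.13% of Crosswind Industries Corp.
Aggregating (R3): 27% + 20.13% = 47.13%.

47.13%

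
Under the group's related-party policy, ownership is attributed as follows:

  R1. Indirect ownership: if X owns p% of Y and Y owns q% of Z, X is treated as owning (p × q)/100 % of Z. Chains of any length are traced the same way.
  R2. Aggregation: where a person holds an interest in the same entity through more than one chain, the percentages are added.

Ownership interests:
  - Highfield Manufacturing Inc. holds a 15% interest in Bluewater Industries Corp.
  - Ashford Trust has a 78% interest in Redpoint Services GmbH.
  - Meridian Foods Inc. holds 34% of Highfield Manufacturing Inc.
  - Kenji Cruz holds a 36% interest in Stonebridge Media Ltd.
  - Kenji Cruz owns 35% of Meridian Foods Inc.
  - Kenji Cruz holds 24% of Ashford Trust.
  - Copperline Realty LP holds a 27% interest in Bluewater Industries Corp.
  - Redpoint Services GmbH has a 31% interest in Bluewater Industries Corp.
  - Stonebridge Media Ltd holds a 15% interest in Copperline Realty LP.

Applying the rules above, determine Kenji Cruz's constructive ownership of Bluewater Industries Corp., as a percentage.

9.0462%

Chain via Meridian Foods Inc. → Highfield Manufacturing Inc. (R1): 35% × 34% × 15% = 1.785% of Bluewater Industries Corp.
Chain via Stonebridge Media Ltd → Copperline Realty LP (R1): 36% × 15% × 27% = 1.458% of Bluewater Industries Corp.
Chain via Ashford Trust → Redpoint Services GmbH (R1): 24% × 78% × 31% = 5.8032% of Bluewater Industries Corp.
Aggregating (R2): 1.785% + 1.458% + 5.8032% = 9.0462%.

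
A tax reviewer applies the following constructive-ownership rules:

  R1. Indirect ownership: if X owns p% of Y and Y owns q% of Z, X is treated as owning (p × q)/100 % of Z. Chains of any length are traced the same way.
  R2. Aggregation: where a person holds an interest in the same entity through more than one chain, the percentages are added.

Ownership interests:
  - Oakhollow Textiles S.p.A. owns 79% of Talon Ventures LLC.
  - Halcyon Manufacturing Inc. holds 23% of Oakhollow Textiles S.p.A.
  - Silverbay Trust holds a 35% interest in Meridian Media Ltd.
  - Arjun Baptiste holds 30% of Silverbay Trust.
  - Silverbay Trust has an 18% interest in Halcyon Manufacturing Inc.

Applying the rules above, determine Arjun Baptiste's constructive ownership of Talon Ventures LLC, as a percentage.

Chain via Silverbay Trust → Halcyon Manufacturing Inc. → Oakhollow Textiles S.p.A. (R1): 30% × 18% × 23% × 79% = 0.98118% of Talon Ventures LLC.

0.98118%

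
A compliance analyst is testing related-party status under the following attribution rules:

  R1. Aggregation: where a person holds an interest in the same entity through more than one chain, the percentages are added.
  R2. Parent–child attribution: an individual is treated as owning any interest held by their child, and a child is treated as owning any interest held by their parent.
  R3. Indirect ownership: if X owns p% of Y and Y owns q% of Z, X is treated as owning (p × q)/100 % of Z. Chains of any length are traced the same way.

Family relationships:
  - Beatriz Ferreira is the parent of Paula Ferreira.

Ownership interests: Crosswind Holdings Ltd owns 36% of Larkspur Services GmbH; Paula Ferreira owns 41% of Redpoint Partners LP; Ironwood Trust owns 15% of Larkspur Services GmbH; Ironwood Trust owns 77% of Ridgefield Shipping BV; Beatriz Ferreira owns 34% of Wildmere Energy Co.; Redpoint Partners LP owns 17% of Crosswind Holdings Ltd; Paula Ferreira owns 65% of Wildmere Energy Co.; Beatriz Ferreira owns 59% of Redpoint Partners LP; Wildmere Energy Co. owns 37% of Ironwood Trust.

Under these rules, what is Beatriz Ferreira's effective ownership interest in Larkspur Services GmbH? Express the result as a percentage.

11.6145%

By parent–child attribution (R2), Beatriz Ferreira is treated as also owning Paula Ferreira's interest in Redpoint Partners LP, giving 59% + 41% = 100%.
By parent–child attribution (R2), Beatriz Ferreira is treated as also owning Paula Ferreira's interest in Wildmere Energy Co, giving 34% + 65% = 99%.
Chain via Redpoint Partners LP → Crosswind Holdings Ltd (R3): 100% × 17% × 36% = 6.12% of Larkspur Services GmbH.
Chain via Wildmere Energy Co. → Ironwood Trust (R3): 99% × 37% × 15% = 5.4945% of Larkspur Services GmbH.
Aggregating (R1): 6.12% + 5.4945% = 11.6145%.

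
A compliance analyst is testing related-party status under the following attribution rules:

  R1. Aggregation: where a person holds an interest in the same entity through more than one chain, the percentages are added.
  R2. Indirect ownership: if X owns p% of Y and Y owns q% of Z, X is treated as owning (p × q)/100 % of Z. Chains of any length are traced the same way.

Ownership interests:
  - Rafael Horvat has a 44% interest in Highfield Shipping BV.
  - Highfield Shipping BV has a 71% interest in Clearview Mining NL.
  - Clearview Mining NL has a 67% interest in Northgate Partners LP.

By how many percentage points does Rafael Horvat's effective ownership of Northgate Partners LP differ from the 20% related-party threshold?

Chain via Highfield Shipping BV → Clearview Mining NL (R2): 44% × 71% × 67% = 20.9308% of Northgate Partners LP.
20.9308% exceeds the 20% threshold by 0.9308 percentage points.

0.9308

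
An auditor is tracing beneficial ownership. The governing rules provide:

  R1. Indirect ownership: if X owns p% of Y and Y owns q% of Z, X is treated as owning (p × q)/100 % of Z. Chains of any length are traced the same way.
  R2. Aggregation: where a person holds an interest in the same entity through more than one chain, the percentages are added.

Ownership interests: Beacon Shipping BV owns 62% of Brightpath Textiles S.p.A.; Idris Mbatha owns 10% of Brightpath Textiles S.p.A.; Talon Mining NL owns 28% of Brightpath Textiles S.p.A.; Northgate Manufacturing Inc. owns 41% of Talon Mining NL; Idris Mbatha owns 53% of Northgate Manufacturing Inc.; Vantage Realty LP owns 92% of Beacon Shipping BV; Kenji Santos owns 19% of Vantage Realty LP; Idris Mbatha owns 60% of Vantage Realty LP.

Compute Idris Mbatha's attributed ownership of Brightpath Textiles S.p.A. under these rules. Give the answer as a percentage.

50.3084%

Chain via Vantage Realty LP → Beacon Shipping BV (R1): 60% × 92% × 62% = 34.224% of Brightpath Textiles S.p.A.
Chain via Northgate Manufacturing Inc. → Talon Mining NL (R1): 53% × 41% × 28% = 6.0844% of Brightpath Textiles S.p.A.
Direct interest in Brightpath Textiles S.p.A: 10%.
Aggregating (R2): 34.224% + 6.0844% + 10% = 50.3084%.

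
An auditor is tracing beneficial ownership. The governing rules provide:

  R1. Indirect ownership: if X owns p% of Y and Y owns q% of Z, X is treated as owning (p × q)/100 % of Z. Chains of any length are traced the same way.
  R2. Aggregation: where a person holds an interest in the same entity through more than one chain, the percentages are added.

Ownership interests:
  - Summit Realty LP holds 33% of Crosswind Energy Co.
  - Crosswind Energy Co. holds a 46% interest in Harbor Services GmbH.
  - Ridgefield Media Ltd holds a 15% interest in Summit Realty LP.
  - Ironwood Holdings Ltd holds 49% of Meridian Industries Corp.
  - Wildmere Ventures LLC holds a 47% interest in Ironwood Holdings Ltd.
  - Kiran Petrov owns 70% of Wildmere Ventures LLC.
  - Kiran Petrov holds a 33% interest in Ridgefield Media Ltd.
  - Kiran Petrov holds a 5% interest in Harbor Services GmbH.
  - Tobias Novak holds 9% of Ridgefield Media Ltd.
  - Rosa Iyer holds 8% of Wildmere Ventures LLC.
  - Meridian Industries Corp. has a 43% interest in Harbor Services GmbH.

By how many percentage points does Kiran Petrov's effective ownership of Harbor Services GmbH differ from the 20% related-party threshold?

7.31656

Chain via Wildmere Ventures LLC → Ironwood Holdings Ltd → Meridian Industries Corp. (R1): 70% × 47% × 49% × 43% = 6.93203% of Harbor Services GmbH.
Chain via Ridgefield Media Ltd → Summit Realty LP → Crosswind Energy Co. (R1): 33% × 15% × 33% × 46% = 0.75141% of Harbor Services GmbH.
Direct interest in Harbor Services GmbH: 5%.
Aggregating (R2): 6.93203% + 0.75141% + 5% = 12.68344%.
12.68344% falls short of the 20% threshold by 7.31656 percentage points.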